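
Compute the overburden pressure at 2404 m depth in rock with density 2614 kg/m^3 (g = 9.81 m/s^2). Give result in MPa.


P = rho * g * z / 1e6
= 2614 * 9.81 * 2404 / 1e6
= 61646589.36 / 1e6
= 61.6466 MPa

61.6466


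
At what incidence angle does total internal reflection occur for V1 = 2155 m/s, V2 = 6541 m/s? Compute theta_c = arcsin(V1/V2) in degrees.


V1/V2 = 2155/6541 = 0.32946
theta_c = arcsin(0.32946) = 19.236 degrees

19.236


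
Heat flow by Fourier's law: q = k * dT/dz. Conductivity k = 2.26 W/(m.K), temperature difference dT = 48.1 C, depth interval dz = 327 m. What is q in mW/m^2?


q = k * dT / dz * 1000
= 2.26 * 48.1 / 327 * 1000
= 0.332434 * 1000
= 332.4343 mW/m^2

332.4343


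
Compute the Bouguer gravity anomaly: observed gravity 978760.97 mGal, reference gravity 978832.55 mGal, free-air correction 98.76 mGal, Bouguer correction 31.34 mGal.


BA = g_obs - g_ref + FAC - BC
= 978760.97 - 978832.55 + 98.76 - 31.34
= -4.16 mGal

-4.16


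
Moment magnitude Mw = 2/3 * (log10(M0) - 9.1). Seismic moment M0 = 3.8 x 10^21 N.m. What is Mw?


log10(M0) = log10(3.8 x 10^21) = 21.5798
Mw = 2/3 * (21.5798 - 9.1)
= 2/3 * 12.4798
= 8.32

8.32


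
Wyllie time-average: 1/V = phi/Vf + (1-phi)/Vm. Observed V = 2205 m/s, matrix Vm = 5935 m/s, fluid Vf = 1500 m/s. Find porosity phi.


1/V - 1/Vm = 1/2205 - 1/5935 = 0.00028502
1/Vf - 1/Vm = 1/1500 - 1/5935 = 0.00049817
phi = 0.00028502 / 0.00049817 = 0.5721

0.5721


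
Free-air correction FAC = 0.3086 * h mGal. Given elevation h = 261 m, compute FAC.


FAC = 0.3086 * h
= 0.3086 * 261
= 80.5446 mGal

80.5446


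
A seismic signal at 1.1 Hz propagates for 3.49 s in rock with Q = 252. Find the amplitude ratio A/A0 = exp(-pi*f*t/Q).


pi*f*t/Q = pi*1.1*3.49/252 = 0.047859
A/A0 = exp(-0.047859) = 0.953268

0.953268


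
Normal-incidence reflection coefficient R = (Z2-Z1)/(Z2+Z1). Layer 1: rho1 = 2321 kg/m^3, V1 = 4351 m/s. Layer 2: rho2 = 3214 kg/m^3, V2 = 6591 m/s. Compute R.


Z1 = 2321 * 4351 = 10098671
Z2 = 3214 * 6591 = 21183474
R = (21183474 - 10098671) / (21183474 + 10098671) = 11084803 / 31282145 = 0.3543

0.3543


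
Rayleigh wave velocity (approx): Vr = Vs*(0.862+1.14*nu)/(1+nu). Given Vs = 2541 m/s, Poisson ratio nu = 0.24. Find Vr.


Numerator factor = 0.862 + 1.14*0.24 = 1.1356
Denominator = 1 + 0.24 = 1.24
Vr = 2541 * 1.1356 / 1.24 = 2327.06 m/s

2327.06


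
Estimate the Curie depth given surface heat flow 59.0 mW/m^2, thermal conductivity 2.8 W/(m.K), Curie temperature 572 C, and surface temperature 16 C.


T_Curie - T_surf = 572 - 16 = 556 C
Convert q to W/m^2: 59.0 mW/m^2 = 0.059 W/m^2
d = 556 * 2.8 / 0.059 = 26386.44 m

26386.44


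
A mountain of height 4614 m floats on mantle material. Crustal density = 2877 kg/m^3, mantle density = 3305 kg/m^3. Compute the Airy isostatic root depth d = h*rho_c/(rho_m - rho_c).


rho_m - rho_c = 3305 - 2877 = 428
d = 4614 * 2877 / 428
= 13274478 / 428
= 31015.14 m

31015.14


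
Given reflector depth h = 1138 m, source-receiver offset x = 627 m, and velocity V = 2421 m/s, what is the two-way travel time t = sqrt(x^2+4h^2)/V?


x^2 + 4h^2 = 627^2 + 4*1138^2 = 393129 + 5180176 = 5573305
sqrt(5573305) = 2360.7848
t = 2360.7848 / 2421 = 0.9751 s

0.9751


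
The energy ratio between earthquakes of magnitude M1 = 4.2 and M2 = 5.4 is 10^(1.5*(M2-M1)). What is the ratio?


M2 - M1 = 5.4 - 4.2 = 1.2
1.5 * 1.2 = 1.8
ratio = 10^1.8 = 63.1

63.1


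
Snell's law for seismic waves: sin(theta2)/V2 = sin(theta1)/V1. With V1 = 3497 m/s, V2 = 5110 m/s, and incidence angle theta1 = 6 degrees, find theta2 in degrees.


sin(theta1) = sin(6 deg) = 0.104528
sin(theta2) = V2/V1 * sin(theta1) = 5110/3497 * 0.104528 = 0.152742
theta2 = arcsin(0.152742) = 8.7859 degrees

8.7859


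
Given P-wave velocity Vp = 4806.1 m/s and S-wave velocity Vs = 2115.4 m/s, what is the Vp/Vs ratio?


Vp/Vs = 4806.1 / 2115.4
= 2.272

2.272


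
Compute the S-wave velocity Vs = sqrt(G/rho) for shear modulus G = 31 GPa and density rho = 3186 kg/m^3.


Convert G to Pa: G = 31e9 Pa
Compute G/rho = 31e9 / 3186 = 9730069.0521
Vs = sqrt(9730069.0521) = 3119.31 m/s

3119.31


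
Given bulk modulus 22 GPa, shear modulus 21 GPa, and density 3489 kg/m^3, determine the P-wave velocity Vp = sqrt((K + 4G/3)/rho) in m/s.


First compute the effective modulus:
K + 4G/3 = 22e9 + 4*21e9/3 = 50000000000.0 Pa
Then divide by density:
50000000000.0 / 3489 = 14330753.7976 Pa/(kg/m^3)
Take the square root:
Vp = sqrt(14330753.7976) = 3785.6 m/s

3785.6


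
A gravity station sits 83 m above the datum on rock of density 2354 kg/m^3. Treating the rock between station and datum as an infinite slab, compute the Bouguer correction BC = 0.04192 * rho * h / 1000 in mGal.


BC = 0.04192 * rho * h / 1000
= 0.04192 * 2354 * 83 / 1000
= 8.1904 mGal

8.1904


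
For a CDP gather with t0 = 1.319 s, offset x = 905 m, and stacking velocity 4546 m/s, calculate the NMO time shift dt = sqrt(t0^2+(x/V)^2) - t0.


x/Vnmo = 905/4546 = 0.199076
(x/Vnmo)^2 = 0.039631
t0^2 = 1.739761
sqrt(1.739761 + 0.039631) = 1.333939
dt = 1.333939 - 1.319 = 0.014939

0.014939


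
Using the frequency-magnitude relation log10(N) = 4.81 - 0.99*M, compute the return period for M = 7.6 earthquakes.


log10(N) = 4.81 - 0.99*7.6 = -2.714
N = 10^-2.714 = 0.001932
T = 1/N = 1/0.001932 = 517.6068 years

517.6068


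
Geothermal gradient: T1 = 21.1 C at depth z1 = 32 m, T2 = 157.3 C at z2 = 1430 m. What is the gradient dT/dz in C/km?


dT = 157.3 - 21.1 = 136.2 C
dz = 1430 - 32 = 1398 m
gradient = dT/dz * 1000 = 136.2/1398 * 1000 = 97.4249 C/km

97.4249


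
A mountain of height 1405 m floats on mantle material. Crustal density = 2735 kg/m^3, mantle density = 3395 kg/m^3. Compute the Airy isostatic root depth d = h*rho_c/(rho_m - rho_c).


rho_m - rho_c = 3395 - 2735 = 660
d = 1405 * 2735 / 660
= 3842675 / 660
= 5822.23 m

5822.23


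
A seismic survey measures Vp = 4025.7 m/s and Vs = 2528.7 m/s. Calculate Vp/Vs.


Vp/Vs = 4025.7 / 2528.7
= 1.592

1.592


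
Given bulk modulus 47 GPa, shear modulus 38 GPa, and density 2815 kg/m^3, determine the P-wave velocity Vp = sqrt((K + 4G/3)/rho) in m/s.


First compute the effective modulus:
K + 4G/3 = 47e9 + 4*38e9/3 = 97666666666.67 Pa
Then divide by density:
97666666666.67 / 2815 = 34695085.8496 Pa/(kg/m^3)
Take the square root:
Vp = sqrt(34695085.8496) = 5890.25 m/s

5890.25


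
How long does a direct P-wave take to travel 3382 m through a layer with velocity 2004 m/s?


t = x / V
= 3382 / 2004
= 1.6876 s

1.6876


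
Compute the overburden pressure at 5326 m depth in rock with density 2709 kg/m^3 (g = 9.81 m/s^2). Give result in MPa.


P = rho * g * z / 1e6
= 2709 * 9.81 * 5326 / 1e6
= 141539994.54 / 1e6
= 141.54 MPa

141.54


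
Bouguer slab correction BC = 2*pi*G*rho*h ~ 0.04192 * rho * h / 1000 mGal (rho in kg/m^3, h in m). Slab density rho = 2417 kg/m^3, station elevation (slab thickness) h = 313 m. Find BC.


BC = 0.04192 * rho * h / 1000
= 0.04192 * 2417 * 313 / 1000
= 31.7134 mGal

31.7134


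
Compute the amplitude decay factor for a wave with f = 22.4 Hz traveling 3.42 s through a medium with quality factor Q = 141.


pi*f*t/Q = pi*22.4*3.42/141 = 1.706887
A/A0 = exp(-1.706887) = 0.18143

0.18143


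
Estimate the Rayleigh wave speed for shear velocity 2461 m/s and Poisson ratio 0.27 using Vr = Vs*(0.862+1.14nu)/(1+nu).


Numerator factor = 0.862 + 1.14*0.27 = 1.1698
Denominator = 1 + 0.27 = 1.27
Vr = 2461 * 1.1698 / 1.27 = 2266.83 m/s

2266.83


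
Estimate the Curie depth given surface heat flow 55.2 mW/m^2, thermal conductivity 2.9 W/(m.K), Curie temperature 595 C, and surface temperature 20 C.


T_Curie - T_surf = 595 - 20 = 575 C
Convert q to W/m^2: 55.2 mW/m^2 = 0.0552 W/m^2
d = 575 * 2.9 / 0.0552 = 30208.33 m

30208.33


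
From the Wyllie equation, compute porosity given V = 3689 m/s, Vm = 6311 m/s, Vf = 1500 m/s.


1/V - 1/Vm = 1/3689 - 1/6311 = 0.00011262
1/Vf - 1/Vm = 1/1500 - 1/6311 = 0.00050821
phi = 0.00011262 / 0.00050821 = 0.2216

0.2216


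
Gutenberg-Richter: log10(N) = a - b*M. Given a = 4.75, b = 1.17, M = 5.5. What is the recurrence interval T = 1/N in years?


log10(N) = 4.75 - 1.17*5.5 = -1.685
N = 10^-1.685 = 0.020654
T = 1/N = 1/0.020654 = 48.4172 years

48.4172


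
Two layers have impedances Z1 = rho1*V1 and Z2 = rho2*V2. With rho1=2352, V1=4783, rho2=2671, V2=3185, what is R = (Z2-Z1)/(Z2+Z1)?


Z1 = 2352 * 4783 = 11249616
Z2 = 2671 * 3185 = 8507135
R = (8507135 - 11249616) / (8507135 + 11249616) = -2742481 / 19756751 = -0.1388

-0.1388


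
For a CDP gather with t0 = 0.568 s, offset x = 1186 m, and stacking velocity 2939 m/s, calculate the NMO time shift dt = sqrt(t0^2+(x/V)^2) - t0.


x/Vnmo = 1186/2939 = 0.403539
(x/Vnmo)^2 = 0.162843
t0^2 = 0.322624
sqrt(0.322624 + 0.162843) = 0.696755
dt = 0.696755 - 0.568 = 0.128755

0.128755


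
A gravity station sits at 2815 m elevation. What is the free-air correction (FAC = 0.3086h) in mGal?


FAC = 0.3086 * h
= 0.3086 * 2815
= 868.709 mGal

868.709


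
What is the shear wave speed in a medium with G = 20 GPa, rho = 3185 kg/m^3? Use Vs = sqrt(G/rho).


Convert G to Pa: G = 20e9 Pa
Compute G/rho = 20e9 / 3185 = 6279434.8509
Vs = sqrt(6279434.8509) = 2505.88 m/s

2505.88


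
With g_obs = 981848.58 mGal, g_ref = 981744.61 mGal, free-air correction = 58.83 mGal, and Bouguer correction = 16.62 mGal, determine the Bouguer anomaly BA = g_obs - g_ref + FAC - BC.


BA = g_obs - g_ref + FAC - BC
= 981848.58 - 981744.61 + 58.83 - 16.62
= 146.18 mGal

146.18


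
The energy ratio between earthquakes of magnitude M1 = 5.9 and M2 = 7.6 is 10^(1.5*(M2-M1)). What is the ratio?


M2 - M1 = 7.6 - 5.9 = 1.7
1.5 * 1.7 = 2.55
ratio = 10^2.55 = 354.81

354.81


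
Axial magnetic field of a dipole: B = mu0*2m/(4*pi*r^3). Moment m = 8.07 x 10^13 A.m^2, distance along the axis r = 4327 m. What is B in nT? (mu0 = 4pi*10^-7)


m = 8.07 x 10^13 = 80700000000000 A.m^2
2m = 161400000000000 A.m^2
r^3 = 4327^3 = 81014113783
B = (4pi*10^-7) * 161400000000000 / (4*pi * 81014113783) * 1e9
= 202821221.715757 / 1018053378791.04 * 1e9
= 199224.5455 nT

199224.5455


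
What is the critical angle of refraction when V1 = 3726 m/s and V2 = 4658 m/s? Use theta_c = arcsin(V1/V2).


V1/V2 = 3726/4658 = 0.799914
theta_c = arcsin(0.799914) = 53.1219 degrees

53.1219


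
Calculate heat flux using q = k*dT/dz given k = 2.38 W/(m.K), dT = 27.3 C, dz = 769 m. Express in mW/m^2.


q = k * dT / dz * 1000
= 2.38 * 27.3 / 769 * 1000
= 0.084492 * 1000
= 84.4915 mW/m^2

84.4915


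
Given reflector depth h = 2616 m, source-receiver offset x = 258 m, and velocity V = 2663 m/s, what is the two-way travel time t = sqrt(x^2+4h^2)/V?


x^2 + 4h^2 = 258^2 + 4*2616^2 = 66564 + 27373824 = 27440388
sqrt(27440388) = 5238.3574
t = 5238.3574 / 2663 = 1.9671 s

1.9671


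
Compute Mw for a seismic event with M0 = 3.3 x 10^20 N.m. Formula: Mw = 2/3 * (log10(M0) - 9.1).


log10(M0) = log10(3.3 x 10^20) = 20.5185
Mw = 2/3 * (20.5185 - 9.1)
= 2/3 * 11.4185
= 7.61

7.61


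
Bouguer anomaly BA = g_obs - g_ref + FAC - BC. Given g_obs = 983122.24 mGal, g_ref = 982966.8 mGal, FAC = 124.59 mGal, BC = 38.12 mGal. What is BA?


BA = g_obs - g_ref + FAC - BC
= 983122.24 - 982966.8 + 124.59 - 38.12
= 241.91 mGal

241.91


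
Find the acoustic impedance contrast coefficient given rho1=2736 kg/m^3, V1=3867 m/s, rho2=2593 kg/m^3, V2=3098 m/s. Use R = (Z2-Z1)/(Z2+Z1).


Z1 = 2736 * 3867 = 10580112
Z2 = 2593 * 3098 = 8033114
R = (8033114 - 10580112) / (8033114 + 10580112) = -2546998 / 18613226 = -0.1368

-0.1368


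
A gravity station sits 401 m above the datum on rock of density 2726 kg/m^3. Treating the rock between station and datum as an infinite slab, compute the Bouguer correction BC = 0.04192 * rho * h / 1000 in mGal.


BC = 0.04192 * rho * h / 1000
= 0.04192 * 2726 * 401 / 1000
= 45.8238 mGal

45.8238


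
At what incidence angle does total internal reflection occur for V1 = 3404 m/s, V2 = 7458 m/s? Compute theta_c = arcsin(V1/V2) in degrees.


V1/V2 = 3404/7458 = 0.456423
theta_c = arcsin(0.456423) = 27.1565 degrees

27.1565


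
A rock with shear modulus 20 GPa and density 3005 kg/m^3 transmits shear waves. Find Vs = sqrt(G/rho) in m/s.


Convert G to Pa: G = 20e9 Pa
Compute G/rho = 20e9 / 3005 = 6655574.0433
Vs = sqrt(6655574.0433) = 2579.84 m/s

2579.84


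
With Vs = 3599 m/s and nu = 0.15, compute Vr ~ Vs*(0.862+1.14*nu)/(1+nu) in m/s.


Numerator factor = 0.862 + 1.14*0.15 = 1.033
Denominator = 1 + 0.15 = 1.15
Vr = 3599 * 1.033 / 1.15 = 3232.84 m/s

3232.84


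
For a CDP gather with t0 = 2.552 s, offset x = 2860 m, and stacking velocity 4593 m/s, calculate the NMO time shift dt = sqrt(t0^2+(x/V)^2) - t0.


x/Vnmo = 2860/4593 = 0.622687
(x/Vnmo)^2 = 0.387739
t0^2 = 6.512704
sqrt(6.512704 + 0.387739) = 2.626869
dt = 2.626869 - 2.552 = 0.074869

0.074869


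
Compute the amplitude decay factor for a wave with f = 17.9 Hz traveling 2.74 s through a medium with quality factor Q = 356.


pi*f*t/Q = pi*17.9*2.74/356 = 0.432816
A/A0 = exp(-0.432816) = 0.64868

0.64868


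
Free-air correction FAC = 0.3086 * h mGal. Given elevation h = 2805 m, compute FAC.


FAC = 0.3086 * h
= 0.3086 * 2805
= 865.623 mGal

865.623


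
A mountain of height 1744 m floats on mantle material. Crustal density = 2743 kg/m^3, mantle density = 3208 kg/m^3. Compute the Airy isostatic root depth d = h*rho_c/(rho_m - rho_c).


rho_m - rho_c = 3208 - 2743 = 465
d = 1744 * 2743 / 465
= 4783792 / 465
= 10287.72 m

10287.72


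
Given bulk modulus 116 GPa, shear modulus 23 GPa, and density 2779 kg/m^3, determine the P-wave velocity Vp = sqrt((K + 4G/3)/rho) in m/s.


First compute the effective modulus:
K + 4G/3 = 116e9 + 4*23e9/3 = 146666666666.67 Pa
Then divide by density:
146666666666.67 / 2779 = 52776778.2176 Pa/(kg/m^3)
Take the square root:
Vp = sqrt(52776778.2176) = 7264.76 m/s

7264.76


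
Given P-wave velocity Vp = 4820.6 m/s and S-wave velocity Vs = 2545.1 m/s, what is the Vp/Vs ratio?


Vp/Vs = 4820.6 / 2545.1
= 1.8941

1.8941


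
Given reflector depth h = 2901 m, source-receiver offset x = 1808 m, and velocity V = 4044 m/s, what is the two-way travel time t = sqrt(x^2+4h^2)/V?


x^2 + 4h^2 = 1808^2 + 4*2901^2 = 3268864 + 33663204 = 36932068
sqrt(36932068) = 6077.176
t = 6077.176 / 4044 = 1.5028 s

1.5028


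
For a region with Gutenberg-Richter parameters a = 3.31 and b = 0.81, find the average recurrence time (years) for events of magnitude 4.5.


log10(N) = 3.31 - 0.81*4.5 = -0.335
N = 10^-0.335 = 0.462381
T = 1/N = 1/0.462381 = 2.1627 years

2.1627


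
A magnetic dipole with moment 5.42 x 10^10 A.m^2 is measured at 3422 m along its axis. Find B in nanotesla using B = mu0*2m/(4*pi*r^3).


m = 5.42 x 10^10 = 54200000000 A.m^2
2m = 108400000000 A.m^2
r^3 = 3422^3 = 40071907448
B = (4pi*10^-7) * 108400000000 / (4*pi * 40071907448) * 1e9
= 136219.45746 / 503558440215.87 * 1e9
= 270.5137 nT

270.5137


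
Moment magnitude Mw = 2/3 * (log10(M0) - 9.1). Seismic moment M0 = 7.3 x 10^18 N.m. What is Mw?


log10(M0) = log10(7.3 x 10^18) = 18.8633
Mw = 2/3 * (18.8633 - 9.1)
= 2/3 * 9.7633
= 6.51

6.51


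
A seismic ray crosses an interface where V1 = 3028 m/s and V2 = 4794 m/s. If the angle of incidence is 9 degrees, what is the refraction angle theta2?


sin(theta1) = sin(9 deg) = 0.156434
sin(theta2) = V2/V1 * sin(theta1) = 4794/3028 * 0.156434 = 0.247671
theta2 = arcsin(0.247671) = 14.3397 degrees

14.3397


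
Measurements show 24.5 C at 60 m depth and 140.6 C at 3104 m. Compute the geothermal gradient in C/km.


dT = 140.6 - 24.5 = 116.1 C
dz = 3104 - 60 = 3044 m
gradient = dT/dz * 1000 = 116.1/3044 * 1000 = 38.1406 C/km

38.1406


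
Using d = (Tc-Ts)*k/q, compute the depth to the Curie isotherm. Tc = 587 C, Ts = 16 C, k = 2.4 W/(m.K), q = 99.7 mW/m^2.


T_Curie - T_surf = 587 - 16 = 571 C
Convert q to W/m^2: 99.7 mW/m^2 = 0.0997 W/m^2
d = 571 * 2.4 / 0.0997 = 13745.24 m

13745.24


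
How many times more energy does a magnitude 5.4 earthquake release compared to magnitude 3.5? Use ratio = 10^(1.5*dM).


M2 - M1 = 5.4 - 3.5 = 1.9
1.5 * 1.9 = 2.85
ratio = 10^2.85 = 707.95

707.95


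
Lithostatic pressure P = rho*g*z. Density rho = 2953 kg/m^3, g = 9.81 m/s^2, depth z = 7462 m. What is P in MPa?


P = rho * g * z / 1e6
= 2953 * 9.81 * 7462 / 1e6
= 216166155.66 / 1e6
= 216.1662 MPa

216.1662


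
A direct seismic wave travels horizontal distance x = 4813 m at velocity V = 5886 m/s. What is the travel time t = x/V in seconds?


t = x / V
= 4813 / 5886
= 0.8177 s

0.8177


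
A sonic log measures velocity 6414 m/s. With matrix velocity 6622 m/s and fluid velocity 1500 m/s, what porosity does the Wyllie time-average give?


1/V - 1/Vm = 1/6414 - 1/6622 = 4.9e-06
1/Vf - 1/Vm = 1/1500 - 1/6622 = 0.00051565
phi = 4.9e-06 / 0.00051565 = 0.0095

0.0095


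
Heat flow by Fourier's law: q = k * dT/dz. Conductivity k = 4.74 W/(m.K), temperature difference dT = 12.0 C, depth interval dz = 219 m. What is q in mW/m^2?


q = k * dT / dz * 1000
= 4.74 * 12.0 / 219 * 1000
= 0.259726 * 1000
= 259.726 mW/m^2

259.726


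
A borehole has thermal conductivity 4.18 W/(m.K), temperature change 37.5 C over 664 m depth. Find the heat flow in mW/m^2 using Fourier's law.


q = k * dT / dz * 1000
= 4.18 * 37.5 / 664 * 1000
= 0.236069 * 1000
= 236.0693 mW/m^2

236.0693


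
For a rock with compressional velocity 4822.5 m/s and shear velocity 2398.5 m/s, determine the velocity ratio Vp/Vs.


Vp/Vs = 4822.5 / 2398.5
= 2.0106

2.0106


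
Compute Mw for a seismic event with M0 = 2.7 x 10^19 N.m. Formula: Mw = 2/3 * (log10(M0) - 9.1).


log10(M0) = log10(2.7 x 10^19) = 19.4314
Mw = 2/3 * (19.4314 - 9.1)
= 2/3 * 10.3314
= 6.89

6.89


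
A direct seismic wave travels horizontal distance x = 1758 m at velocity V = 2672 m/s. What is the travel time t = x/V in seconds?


t = x / V
= 1758 / 2672
= 0.6579 s

0.6579


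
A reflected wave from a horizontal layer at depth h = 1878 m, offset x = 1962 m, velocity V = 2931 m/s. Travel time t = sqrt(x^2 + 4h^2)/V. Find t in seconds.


x^2 + 4h^2 = 1962^2 + 4*1878^2 = 3849444 + 14107536 = 17956980
sqrt(17956980) = 4237.5677
t = 4237.5677 / 2931 = 1.4458 s

1.4458


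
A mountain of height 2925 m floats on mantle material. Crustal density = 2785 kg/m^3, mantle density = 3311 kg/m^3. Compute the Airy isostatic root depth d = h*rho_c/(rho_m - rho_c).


rho_m - rho_c = 3311 - 2785 = 526
d = 2925 * 2785 / 526
= 8146125 / 526
= 15486.93 m

15486.93


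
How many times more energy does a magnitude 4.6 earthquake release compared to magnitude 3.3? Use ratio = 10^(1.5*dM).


M2 - M1 = 4.6 - 3.3 = 1.3
1.5 * 1.3 = 1.95
ratio = 10^1.95 = 89.13

89.13


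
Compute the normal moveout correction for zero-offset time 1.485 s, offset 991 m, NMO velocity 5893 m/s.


x/Vnmo = 991/5893 = 0.168166
(x/Vnmo)^2 = 0.02828
t0^2 = 2.205225
sqrt(2.205225 + 0.02828) = 1.494491
dt = 1.494491 - 1.485 = 0.009491

0.009491


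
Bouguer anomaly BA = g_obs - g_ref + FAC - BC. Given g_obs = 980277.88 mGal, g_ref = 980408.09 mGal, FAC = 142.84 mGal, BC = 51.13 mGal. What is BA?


BA = g_obs - g_ref + FAC - BC
= 980277.88 - 980408.09 + 142.84 - 51.13
= -38.5 mGal

-38.5


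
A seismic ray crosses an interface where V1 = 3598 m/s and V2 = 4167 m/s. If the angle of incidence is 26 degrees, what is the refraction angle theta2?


sin(theta1) = sin(26 deg) = 0.438371
sin(theta2) = V2/V1 * sin(theta1) = 4167/3598 * 0.438371 = 0.507697
theta2 = arcsin(0.507697) = 30.5105 degrees

30.5105


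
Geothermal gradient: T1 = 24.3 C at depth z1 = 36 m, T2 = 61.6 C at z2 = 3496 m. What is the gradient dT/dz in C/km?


dT = 61.6 - 24.3 = 37.3 C
dz = 3496 - 36 = 3460 m
gradient = dT/dz * 1000 = 37.3/3460 * 1000 = 10.7803 C/km

10.7803


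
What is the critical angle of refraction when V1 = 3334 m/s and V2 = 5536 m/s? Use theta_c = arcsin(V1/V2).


V1/V2 = 3334/5536 = 0.60224
theta_c = arcsin(0.60224) = 37.0305 degrees

37.0305


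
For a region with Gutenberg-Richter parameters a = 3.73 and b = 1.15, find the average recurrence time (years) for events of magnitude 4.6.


log10(N) = 3.73 - 1.15*4.6 = -1.56
N = 10^-1.56 = 0.027542
T = 1/N = 1/0.027542 = 36.3078 years

36.3078


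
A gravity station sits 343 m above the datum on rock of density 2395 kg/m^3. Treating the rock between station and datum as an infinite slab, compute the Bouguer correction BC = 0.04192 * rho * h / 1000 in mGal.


BC = 0.04192 * rho * h / 1000
= 0.04192 * 2395 * 343 / 1000
= 34.4367 mGal

34.4367


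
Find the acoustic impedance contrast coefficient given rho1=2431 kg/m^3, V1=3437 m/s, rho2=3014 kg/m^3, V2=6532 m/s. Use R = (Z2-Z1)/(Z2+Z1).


Z1 = 2431 * 3437 = 8355347
Z2 = 3014 * 6532 = 19687448
R = (19687448 - 8355347) / (19687448 + 8355347) = 11332101 / 28042795 = 0.4041

0.4041


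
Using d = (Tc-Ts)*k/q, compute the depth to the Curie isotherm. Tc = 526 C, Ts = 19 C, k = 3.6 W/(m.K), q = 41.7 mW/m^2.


T_Curie - T_surf = 526 - 19 = 507 C
Convert q to W/m^2: 41.7 mW/m^2 = 0.0417 W/m^2
d = 507 * 3.6 / 0.0417 = 43769.78 m

43769.78


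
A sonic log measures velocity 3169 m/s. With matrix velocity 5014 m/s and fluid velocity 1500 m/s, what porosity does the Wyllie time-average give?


1/V - 1/Vm = 1/3169 - 1/5014 = 0.00011612
1/Vf - 1/Vm = 1/1500 - 1/5014 = 0.00046723
phi = 0.00011612 / 0.00046723 = 0.2485

0.2485


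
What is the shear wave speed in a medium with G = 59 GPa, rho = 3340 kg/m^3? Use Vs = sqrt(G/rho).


Convert G to Pa: G = 59e9 Pa
Compute G/rho = 59e9 / 3340 = 17664670.6587
Vs = sqrt(17664670.6587) = 4202.94 m/s

4202.94


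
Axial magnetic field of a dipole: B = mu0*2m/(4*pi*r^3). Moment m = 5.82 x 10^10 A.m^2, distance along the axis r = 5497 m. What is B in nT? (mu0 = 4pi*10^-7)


m = 5.82 x 10^10 = 58200000000 A.m^2
2m = 116400000000 A.m^2
r^3 = 5497^3 = 166102898473
B = (4pi*10^-7) * 116400000000 / (4*pi * 166102898473) * 1e9
= 146272.553951 / 2087310582330.99 * 1e9
= 70.077 nT

70.077


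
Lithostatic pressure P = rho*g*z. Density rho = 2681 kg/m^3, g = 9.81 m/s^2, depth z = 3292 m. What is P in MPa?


P = rho * g * z / 1e6
= 2681 * 9.81 * 3292 / 1e6
= 86581608.12 / 1e6
= 86.5816 MPa

86.5816


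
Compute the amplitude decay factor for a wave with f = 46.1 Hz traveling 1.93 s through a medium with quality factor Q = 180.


pi*f*t/Q = pi*46.1*1.93/180 = 1.552872
A/A0 = exp(-1.552872) = 0.211639

0.211639


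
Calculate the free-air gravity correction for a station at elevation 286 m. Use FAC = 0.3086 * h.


FAC = 0.3086 * h
= 0.3086 * 286
= 88.2596 mGal

88.2596


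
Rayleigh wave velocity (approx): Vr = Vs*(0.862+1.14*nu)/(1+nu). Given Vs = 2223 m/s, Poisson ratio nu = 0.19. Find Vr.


Numerator factor = 0.862 + 1.14*0.19 = 1.0786
Denominator = 1 + 0.19 = 1.19
Vr = 2223 * 1.0786 / 1.19 = 2014.9 m/s

2014.9


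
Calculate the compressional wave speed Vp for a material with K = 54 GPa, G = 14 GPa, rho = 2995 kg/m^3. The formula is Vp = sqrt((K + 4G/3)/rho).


First compute the effective modulus:
K + 4G/3 = 54e9 + 4*14e9/3 = 72666666666.67 Pa
Then divide by density:
72666666666.67 / 2995 = 24262659.9889 Pa/(kg/m^3)
Take the square root:
Vp = sqrt(24262659.9889) = 4925.71 m/s

4925.71


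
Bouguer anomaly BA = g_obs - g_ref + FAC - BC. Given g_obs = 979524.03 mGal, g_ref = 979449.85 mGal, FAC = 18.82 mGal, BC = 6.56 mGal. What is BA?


BA = g_obs - g_ref + FAC - BC
= 979524.03 - 979449.85 + 18.82 - 6.56
= 86.44 mGal

86.44


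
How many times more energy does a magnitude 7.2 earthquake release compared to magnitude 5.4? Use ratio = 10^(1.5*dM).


M2 - M1 = 7.2 - 5.4 = 1.8
1.5 * 1.8 = 2.7
ratio = 10^2.7 = 501.19

501.19


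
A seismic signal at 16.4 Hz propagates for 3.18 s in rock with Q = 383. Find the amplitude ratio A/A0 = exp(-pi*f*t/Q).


pi*f*t/Q = pi*16.4*3.18/383 = 0.427782
A/A0 = exp(-0.427782) = 0.651954

0.651954


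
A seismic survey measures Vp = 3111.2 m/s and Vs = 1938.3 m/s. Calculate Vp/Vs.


Vp/Vs = 3111.2 / 1938.3
= 1.6051

1.6051


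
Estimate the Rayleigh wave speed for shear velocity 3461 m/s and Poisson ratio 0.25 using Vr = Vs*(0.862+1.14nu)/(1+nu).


Numerator factor = 0.862 + 1.14*0.25 = 1.147
Denominator = 1 + 0.25 = 1.25
Vr = 3461 * 1.147 / 1.25 = 3175.81 m/s

3175.81


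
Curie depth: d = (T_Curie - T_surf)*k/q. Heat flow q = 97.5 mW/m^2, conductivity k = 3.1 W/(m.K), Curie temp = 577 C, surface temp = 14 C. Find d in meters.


T_Curie - T_surf = 577 - 14 = 563 C
Convert q to W/m^2: 97.5 mW/m^2 = 0.0975 W/m^2
d = 563 * 3.1 / 0.0975 = 17900.51 m

17900.51


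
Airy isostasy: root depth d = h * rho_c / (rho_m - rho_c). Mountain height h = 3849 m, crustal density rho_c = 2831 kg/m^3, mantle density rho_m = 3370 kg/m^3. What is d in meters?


rho_m - rho_c = 3370 - 2831 = 539
d = 3849 * 2831 / 539
= 10896519 / 539
= 20216.18 m

20216.18


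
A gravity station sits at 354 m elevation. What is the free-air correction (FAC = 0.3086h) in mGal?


FAC = 0.3086 * h
= 0.3086 * 354
= 109.2444 mGal

109.2444


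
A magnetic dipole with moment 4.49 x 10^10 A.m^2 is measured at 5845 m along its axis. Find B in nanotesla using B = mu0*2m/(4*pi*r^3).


m = 4.49 x 10^10 = 44900000000 A.m^2
2m = 89800000000 A.m^2
r^3 = 5845^3 = 199688726125
B = (4pi*10^-7) * 89800000000 / (4*pi * 199688726125) * 1e9
= 112846.008117 / 2509362539996.02 * 1e9
= 44.97 nT

44.97


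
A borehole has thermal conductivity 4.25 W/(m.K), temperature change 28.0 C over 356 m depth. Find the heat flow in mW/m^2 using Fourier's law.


q = k * dT / dz * 1000
= 4.25 * 28.0 / 356 * 1000
= 0.33427 * 1000
= 334.2697 mW/m^2

334.2697


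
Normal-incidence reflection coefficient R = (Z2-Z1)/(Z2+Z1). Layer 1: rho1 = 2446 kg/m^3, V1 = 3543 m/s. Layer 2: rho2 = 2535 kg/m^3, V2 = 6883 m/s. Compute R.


Z1 = 2446 * 3543 = 8666178
Z2 = 2535 * 6883 = 17448405
R = (17448405 - 8666178) / (17448405 + 8666178) = 8782227 / 26114583 = 0.3363

0.3363


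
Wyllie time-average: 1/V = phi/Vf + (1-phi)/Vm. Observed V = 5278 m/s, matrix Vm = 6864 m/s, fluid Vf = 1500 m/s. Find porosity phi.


1/V - 1/Vm = 1/5278 - 1/6864 = 4.378e-05
1/Vf - 1/Vm = 1/1500 - 1/6864 = 0.00052098
phi = 4.378e-05 / 0.00052098 = 0.084

0.084


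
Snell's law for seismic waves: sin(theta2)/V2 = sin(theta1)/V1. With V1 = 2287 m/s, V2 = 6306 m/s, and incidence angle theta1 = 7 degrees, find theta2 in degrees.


sin(theta1) = sin(7 deg) = 0.121869
sin(theta2) = V2/V1 * sin(theta1) = 6306/2287 * 0.121869 = 0.336033
theta2 = arcsin(0.336033) = 19.6354 degrees

19.6354


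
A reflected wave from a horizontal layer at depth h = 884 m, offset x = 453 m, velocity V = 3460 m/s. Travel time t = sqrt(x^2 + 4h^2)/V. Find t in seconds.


x^2 + 4h^2 = 453^2 + 4*884^2 = 205209 + 3125824 = 3331033
sqrt(3331033) = 1825.1118
t = 1825.1118 / 3460 = 0.5275 s

0.5275


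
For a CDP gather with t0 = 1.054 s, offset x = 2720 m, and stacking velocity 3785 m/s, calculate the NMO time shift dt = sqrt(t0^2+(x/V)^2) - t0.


x/Vnmo = 2720/3785 = 0.718626
(x/Vnmo)^2 = 0.516424
t0^2 = 1.110916
sqrt(1.110916 + 0.516424) = 1.275672
dt = 1.275672 - 1.054 = 0.221672

0.221672


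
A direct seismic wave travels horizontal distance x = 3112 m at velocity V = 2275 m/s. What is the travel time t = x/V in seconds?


t = x / V
= 3112 / 2275
= 1.3679 s

1.3679


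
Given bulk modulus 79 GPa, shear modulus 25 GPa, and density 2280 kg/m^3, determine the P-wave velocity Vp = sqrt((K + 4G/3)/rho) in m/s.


First compute the effective modulus:
K + 4G/3 = 79e9 + 4*25e9/3 = 112333333333.33 Pa
Then divide by density:
112333333333.33 / 2280 = 49269005.848 Pa/(kg/m^3)
Take the square root:
Vp = sqrt(49269005.848) = 7019.19 m/s

7019.19


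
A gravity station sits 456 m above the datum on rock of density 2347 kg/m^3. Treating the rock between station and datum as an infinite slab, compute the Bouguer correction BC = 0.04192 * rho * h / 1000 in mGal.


BC = 0.04192 * rho * h / 1000
= 0.04192 * 2347 * 456 / 1000
= 44.8641 mGal

44.8641


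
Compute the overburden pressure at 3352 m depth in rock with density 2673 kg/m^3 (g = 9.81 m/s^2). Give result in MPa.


P = rho * g * z / 1e6
= 2673 * 9.81 * 3352 / 1e6
= 87896579.76 / 1e6
= 87.8966 MPa

87.8966


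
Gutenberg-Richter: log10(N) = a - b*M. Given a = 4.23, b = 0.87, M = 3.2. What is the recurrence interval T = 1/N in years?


log10(N) = 4.23 - 0.87*3.2 = 1.446
N = 10^1.446 = 27.925438
T = 1/N = 1/27.925438 = 0.0358 years

0.0358


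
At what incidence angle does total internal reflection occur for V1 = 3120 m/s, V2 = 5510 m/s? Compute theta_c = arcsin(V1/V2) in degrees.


V1/V2 = 3120/5510 = 0.566243
theta_c = arcsin(0.566243) = 34.4887 degrees

34.4887


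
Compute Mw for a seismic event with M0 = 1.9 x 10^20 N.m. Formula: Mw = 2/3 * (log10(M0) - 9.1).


log10(M0) = log10(1.9 x 10^20) = 20.2788
Mw = 2/3 * (20.2788 - 9.1)
= 2/3 * 11.1788
= 7.45

7.45


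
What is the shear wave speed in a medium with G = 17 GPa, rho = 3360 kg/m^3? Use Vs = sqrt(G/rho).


Convert G to Pa: G = 17e9 Pa
Compute G/rho = 17e9 / 3360 = 5059523.8095
Vs = sqrt(5059523.8095) = 2249.34 m/s

2249.34


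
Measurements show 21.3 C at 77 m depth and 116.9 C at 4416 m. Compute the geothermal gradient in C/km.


dT = 116.9 - 21.3 = 95.6 C
dz = 4416 - 77 = 4339 m
gradient = dT/dz * 1000 = 95.6/4339 * 1000 = 22.0327 C/km

22.0327


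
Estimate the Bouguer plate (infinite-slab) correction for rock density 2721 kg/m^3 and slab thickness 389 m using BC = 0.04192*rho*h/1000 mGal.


BC = 0.04192 * rho * h / 1000
= 0.04192 * 2721 * 389 / 1000
= 44.371 mGal

44.371


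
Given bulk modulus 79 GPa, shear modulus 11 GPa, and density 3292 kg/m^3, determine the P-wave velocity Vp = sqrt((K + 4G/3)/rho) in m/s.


First compute the effective modulus:
K + 4G/3 = 79e9 + 4*11e9/3 = 93666666666.67 Pa
Then divide by density:
93666666666.67 / 3292 = 28452814.9048 Pa/(kg/m^3)
Take the square root:
Vp = sqrt(28452814.9048) = 5334.12 m/s

5334.12


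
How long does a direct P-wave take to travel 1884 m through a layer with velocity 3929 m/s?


t = x / V
= 1884 / 3929
= 0.4795 s

0.4795


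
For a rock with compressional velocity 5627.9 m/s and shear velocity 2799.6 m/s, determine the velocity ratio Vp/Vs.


Vp/Vs = 5627.9 / 2799.6
= 2.0103

2.0103


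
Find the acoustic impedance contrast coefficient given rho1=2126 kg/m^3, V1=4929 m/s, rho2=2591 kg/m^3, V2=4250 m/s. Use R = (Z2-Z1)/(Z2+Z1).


Z1 = 2126 * 4929 = 10479054
Z2 = 2591 * 4250 = 11011750
R = (11011750 - 10479054) / (11011750 + 10479054) = 532696 / 21490804 = 0.0248

0.0248


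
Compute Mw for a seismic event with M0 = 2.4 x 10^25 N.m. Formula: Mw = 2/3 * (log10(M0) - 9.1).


log10(M0) = log10(2.4 x 10^25) = 25.3802
Mw = 2/3 * (25.3802 - 9.1)
= 2/3 * 16.2802
= 10.85

10.85


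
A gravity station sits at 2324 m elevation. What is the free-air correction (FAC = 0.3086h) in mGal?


FAC = 0.3086 * h
= 0.3086 * 2324
= 717.1864 mGal

717.1864


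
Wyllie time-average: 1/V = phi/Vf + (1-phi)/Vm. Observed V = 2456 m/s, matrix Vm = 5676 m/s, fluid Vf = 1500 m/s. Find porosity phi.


1/V - 1/Vm = 1/2456 - 1/5676 = 0.00023099
1/Vf - 1/Vm = 1/1500 - 1/5676 = 0.00049049
phi = 0.00023099 / 0.00049049 = 0.4709

0.4709


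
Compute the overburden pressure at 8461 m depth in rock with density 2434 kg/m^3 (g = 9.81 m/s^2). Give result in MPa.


P = rho * g * z / 1e6
= 2434 * 9.81 * 8461 / 1e6
= 202027865.94 / 1e6
= 202.0279 MPa

202.0279


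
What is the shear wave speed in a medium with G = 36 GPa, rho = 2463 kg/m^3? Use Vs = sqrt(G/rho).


Convert G to Pa: G = 36e9 Pa
Compute G/rho = 36e9 / 2463 = 14616321.5591
Vs = sqrt(14616321.5591) = 3823.13 m/s

3823.13


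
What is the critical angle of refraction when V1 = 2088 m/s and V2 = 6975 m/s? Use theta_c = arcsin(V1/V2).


V1/V2 = 2088/6975 = 0.299355
theta_c = arcsin(0.299355) = 17.4189 degrees

17.4189


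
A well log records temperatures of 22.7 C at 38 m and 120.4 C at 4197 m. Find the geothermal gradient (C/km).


dT = 120.4 - 22.7 = 97.7 C
dz = 4197 - 38 = 4159 m
gradient = dT/dz * 1000 = 97.7/4159 * 1000 = 23.4912 C/km

23.4912


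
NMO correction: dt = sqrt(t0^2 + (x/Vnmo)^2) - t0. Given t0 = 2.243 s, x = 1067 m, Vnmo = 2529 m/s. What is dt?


x/Vnmo = 1067/2529 = 0.421906
(x/Vnmo)^2 = 0.178005
t0^2 = 5.031049
sqrt(5.031049 + 0.178005) = 2.282335
dt = 2.282335 - 2.243 = 0.039335

0.039335


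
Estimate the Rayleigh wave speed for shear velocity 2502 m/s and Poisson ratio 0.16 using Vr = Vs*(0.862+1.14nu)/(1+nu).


Numerator factor = 0.862 + 1.14*0.16 = 1.0444
Denominator = 1 + 0.16 = 1.16
Vr = 2502 * 1.0444 / 1.16 = 2252.66 m/s

2252.66


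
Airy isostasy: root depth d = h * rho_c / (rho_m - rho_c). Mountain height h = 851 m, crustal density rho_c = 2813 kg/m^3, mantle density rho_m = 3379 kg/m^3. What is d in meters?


rho_m - rho_c = 3379 - 2813 = 566
d = 851 * 2813 / 566
= 2393863 / 566
= 4229.44 m

4229.44


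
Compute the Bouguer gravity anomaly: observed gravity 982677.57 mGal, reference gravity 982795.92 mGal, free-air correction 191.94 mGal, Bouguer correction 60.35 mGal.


BA = g_obs - g_ref + FAC - BC
= 982677.57 - 982795.92 + 191.94 - 60.35
= 13.24 mGal

13.24


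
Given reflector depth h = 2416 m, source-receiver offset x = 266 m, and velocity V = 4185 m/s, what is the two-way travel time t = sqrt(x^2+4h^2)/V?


x^2 + 4h^2 = 266^2 + 4*2416^2 = 70756 + 23348224 = 23418980
sqrt(23418980) = 4839.3161
t = 4839.3161 / 4185 = 1.1563 s

1.1563


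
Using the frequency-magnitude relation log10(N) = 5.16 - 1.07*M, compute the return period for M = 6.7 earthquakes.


log10(N) = 5.16 - 1.07*6.7 = -2.009
N = 10^-2.009 = 0.009795
T = 1/N = 1/0.009795 = 102.0939 years

102.0939


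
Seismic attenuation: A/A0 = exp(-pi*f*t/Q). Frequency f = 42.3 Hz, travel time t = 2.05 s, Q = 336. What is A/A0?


pi*f*t/Q = pi*42.3*2.05/336 = 0.810783
A/A0 = exp(-0.810783) = 0.44451

0.44451


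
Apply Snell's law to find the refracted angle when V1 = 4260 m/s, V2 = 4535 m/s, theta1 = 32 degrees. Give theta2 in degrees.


sin(theta1) = sin(32 deg) = 0.529919
sin(theta2) = V2/V1 * sin(theta1) = 4535/4260 * 0.529919 = 0.564128
theta2 = arcsin(0.564128) = 34.3417 degrees

34.3417


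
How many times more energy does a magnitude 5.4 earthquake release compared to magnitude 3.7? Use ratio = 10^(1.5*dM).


M2 - M1 = 5.4 - 3.7 = 1.7
1.5 * 1.7 = 2.55
ratio = 10^2.55 = 354.81

354.81


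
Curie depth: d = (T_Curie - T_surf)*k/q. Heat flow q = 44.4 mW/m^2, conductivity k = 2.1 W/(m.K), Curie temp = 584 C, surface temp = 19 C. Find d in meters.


T_Curie - T_surf = 584 - 19 = 565 C
Convert q to W/m^2: 44.4 mW/m^2 = 0.0444 W/m^2
d = 565 * 2.1 / 0.0444 = 26722.97 m

26722.97


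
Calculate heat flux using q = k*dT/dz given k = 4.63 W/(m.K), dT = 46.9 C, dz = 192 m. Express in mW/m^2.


q = k * dT / dz * 1000
= 4.63 * 46.9 / 192 * 1000
= 1.130974 * 1000
= 1130.974 mW/m^2

1130.974


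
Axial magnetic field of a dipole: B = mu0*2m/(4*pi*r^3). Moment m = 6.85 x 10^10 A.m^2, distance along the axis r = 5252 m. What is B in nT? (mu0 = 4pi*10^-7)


m = 6.85 x 10^10 = 68500000000 A.m^2
2m = 137000000000 A.m^2
r^3 = 5252^3 = 144868563008
B = (4pi*10^-7) * 137000000000 / (4*pi * 144868563008) * 1e9
= 172159.277417 / 1820472053128.17 * 1e9
= 94.5685 nT

94.5685


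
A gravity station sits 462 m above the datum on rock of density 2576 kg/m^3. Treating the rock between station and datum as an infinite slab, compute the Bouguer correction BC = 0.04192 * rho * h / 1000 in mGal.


BC = 0.04192 * rho * h / 1000
= 0.04192 * 2576 * 462 / 1000
= 49.8895 mGal

49.8895


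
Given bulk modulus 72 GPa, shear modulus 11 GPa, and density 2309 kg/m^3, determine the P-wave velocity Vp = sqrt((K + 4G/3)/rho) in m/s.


First compute the effective modulus:
K + 4G/3 = 72e9 + 4*11e9/3 = 86666666666.67 Pa
Then divide by density:
86666666666.67 / 2309 = 37534286.1268 Pa/(kg/m^3)
Take the square root:
Vp = sqrt(37534286.1268) = 6126.52 m/s

6126.52


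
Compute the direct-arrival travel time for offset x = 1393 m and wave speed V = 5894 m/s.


t = x / V
= 1393 / 5894
= 0.2363 s

0.2363


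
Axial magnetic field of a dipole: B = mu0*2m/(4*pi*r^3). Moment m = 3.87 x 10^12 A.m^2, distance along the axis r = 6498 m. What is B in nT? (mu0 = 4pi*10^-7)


m = 3.87 x 10^12 = 3870000000000 A.m^2
2m = 7740000000000 A.m^2
r^3 = 6498^3 = 274371577992
B = (4pi*10^-7) * 7740000000000 / (4*pi * 274371577992) * 1e9
= 9726370.855514 / 3447854935094.02 * 1e9
= 2820.9919 nT

2820.9919


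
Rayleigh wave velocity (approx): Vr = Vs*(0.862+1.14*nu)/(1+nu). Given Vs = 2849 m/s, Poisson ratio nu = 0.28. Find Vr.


Numerator factor = 0.862 + 1.14*0.28 = 1.1812
Denominator = 1 + 0.28 = 1.28
Vr = 2849 * 1.1812 / 1.28 = 2629.09 m/s

2629.09


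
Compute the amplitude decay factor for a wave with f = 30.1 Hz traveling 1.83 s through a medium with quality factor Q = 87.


pi*f*t/Q = pi*30.1*1.83/87 = 1.989061
A/A0 = exp(-1.989061) = 0.136824

0.136824


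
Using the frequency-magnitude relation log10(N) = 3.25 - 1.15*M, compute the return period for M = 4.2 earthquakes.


log10(N) = 3.25 - 1.15*4.2 = -1.58
N = 10^-1.58 = 0.026303
T = 1/N = 1/0.026303 = 38.0189 years

38.0189


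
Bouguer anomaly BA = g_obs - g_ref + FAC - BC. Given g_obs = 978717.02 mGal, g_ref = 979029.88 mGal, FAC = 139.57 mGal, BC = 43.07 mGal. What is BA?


BA = g_obs - g_ref + FAC - BC
= 978717.02 - 979029.88 + 139.57 - 43.07
= -216.36 mGal

-216.36


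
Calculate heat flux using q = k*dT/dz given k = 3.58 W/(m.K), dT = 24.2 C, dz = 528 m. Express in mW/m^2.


q = k * dT / dz * 1000
= 3.58 * 24.2 / 528 * 1000
= 0.164083 * 1000
= 164.0833 mW/m^2

164.0833


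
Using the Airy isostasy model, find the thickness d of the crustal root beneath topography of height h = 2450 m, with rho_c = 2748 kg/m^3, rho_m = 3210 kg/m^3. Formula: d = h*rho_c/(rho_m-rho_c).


rho_m - rho_c = 3210 - 2748 = 462
d = 2450 * 2748 / 462
= 6732600 / 462
= 14572.73 m

14572.73


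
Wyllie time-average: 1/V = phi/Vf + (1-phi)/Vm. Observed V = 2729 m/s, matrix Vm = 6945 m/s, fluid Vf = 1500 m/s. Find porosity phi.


1/V - 1/Vm = 1/2729 - 1/6945 = 0.00022245
1/Vf - 1/Vm = 1/1500 - 1/6945 = 0.00052268
phi = 0.00022245 / 0.00052268 = 0.4256

0.4256


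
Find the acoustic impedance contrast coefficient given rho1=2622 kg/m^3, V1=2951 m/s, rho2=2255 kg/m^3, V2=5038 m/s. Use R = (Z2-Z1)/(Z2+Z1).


Z1 = 2622 * 2951 = 7737522
Z2 = 2255 * 5038 = 11360690
R = (11360690 - 7737522) / (11360690 + 7737522) = 3623168 / 19098212 = 0.1897

0.1897


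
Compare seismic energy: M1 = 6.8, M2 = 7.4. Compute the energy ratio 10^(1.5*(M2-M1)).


M2 - M1 = 7.4 - 6.8 = 0.6
1.5 * 0.6 = 0.9
ratio = 10^0.9 = 7.94

7.94


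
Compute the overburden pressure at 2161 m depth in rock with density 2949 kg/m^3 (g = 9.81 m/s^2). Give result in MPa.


P = rho * g * z / 1e6
= 2949 * 9.81 * 2161 / 1e6
= 62517060.09 / 1e6
= 62.5171 MPa

62.5171


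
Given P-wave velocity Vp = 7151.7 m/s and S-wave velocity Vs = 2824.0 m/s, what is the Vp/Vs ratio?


Vp/Vs = 7151.7 / 2824.0
= 2.5325

2.5325


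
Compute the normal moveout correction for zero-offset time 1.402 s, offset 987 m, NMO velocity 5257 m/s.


x/Vnmo = 987/5257 = 0.18775
(x/Vnmo)^2 = 0.03525
t0^2 = 1.965604
sqrt(1.965604 + 0.03525) = 1.414515
dt = 1.414515 - 1.402 = 0.012515

0.012515
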